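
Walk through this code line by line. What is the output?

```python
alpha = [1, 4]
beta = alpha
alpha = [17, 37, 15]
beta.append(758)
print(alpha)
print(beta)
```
[17, 37, 15]
[1, 4, 758]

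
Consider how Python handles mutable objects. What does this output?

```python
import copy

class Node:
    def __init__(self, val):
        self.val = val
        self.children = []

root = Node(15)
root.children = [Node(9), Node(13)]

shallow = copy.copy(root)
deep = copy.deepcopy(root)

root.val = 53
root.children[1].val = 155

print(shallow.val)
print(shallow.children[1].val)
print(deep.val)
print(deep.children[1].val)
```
15
155
15
13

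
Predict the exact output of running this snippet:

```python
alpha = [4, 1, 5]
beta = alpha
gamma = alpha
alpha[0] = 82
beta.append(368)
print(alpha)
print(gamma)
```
[82, 1, 5, 368]
[82, 1, 5, 368]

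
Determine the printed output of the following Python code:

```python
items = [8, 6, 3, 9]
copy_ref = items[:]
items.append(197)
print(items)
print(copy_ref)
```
[8, 6, 3, 9, 197]
[8, 6, 3, 9]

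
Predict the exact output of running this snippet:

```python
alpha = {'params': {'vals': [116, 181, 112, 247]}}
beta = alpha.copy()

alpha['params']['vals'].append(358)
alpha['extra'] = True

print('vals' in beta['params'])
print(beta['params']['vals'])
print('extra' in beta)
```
True
[116, 181, 112, 247, 358]
False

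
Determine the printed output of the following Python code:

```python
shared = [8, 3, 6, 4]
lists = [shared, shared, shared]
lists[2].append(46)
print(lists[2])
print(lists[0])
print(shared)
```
[8, 3, 6, 4, 46]
[8, 3, 6, 4, 46]
[8, 3, 6, 4, 46]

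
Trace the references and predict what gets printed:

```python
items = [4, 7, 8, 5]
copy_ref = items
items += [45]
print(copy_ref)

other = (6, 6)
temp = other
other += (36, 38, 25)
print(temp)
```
[4, 7, 8, 5, 45]
(6, 6)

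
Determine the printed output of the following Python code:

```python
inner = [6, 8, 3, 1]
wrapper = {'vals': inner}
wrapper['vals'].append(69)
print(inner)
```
[6, 8, 3, 1, 69]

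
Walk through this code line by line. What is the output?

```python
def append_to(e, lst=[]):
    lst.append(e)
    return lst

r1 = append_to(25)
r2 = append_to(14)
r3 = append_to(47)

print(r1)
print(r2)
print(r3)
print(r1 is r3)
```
[25, 14, 47]
[25, 14, 47]
[25, 14, 47]
True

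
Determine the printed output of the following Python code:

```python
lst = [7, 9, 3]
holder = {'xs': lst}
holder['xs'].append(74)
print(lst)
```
[7, 9, 3, 74]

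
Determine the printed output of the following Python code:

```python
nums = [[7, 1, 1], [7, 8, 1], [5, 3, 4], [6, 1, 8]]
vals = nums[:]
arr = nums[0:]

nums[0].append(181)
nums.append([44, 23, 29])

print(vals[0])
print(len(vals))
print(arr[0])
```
[7, 1, 1, 181]
4
[7, 1, 1, 181]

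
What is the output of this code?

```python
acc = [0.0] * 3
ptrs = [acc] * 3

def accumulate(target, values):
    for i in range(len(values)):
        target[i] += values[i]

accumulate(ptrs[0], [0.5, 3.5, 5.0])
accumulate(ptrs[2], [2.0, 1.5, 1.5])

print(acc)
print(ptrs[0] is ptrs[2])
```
[2.5, 5.0, 6.5]
True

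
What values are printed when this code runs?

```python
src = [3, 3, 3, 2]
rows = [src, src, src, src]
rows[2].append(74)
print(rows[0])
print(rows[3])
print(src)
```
[3, 3, 3, 2, 74]
[3, 3, 3, 2, 74]
[3, 3, 3, 2, 74]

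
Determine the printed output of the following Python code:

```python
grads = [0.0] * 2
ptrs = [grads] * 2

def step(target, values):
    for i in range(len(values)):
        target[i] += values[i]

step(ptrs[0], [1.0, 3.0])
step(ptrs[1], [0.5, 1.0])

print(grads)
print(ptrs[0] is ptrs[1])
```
[1.5, 4.0]
True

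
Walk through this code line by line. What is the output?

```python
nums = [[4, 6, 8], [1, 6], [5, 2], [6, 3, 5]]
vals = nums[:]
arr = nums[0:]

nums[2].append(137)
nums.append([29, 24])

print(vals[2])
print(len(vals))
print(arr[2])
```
[5, 2, 137]
4
[5, 2, 137]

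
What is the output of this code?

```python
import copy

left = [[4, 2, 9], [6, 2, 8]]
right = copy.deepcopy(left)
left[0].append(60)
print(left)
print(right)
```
[[4, 2, 9, 60], [6, 2, 8]]
[[4, 2, 9], [6, 2, 8]]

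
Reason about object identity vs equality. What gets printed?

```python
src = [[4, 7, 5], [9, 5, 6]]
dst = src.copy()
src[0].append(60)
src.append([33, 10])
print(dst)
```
[[4, 7, 5, 60], [9, 5, 6]]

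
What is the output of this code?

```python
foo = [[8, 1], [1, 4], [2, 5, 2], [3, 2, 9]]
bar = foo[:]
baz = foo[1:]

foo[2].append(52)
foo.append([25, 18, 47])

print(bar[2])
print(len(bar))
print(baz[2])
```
[2, 5, 2, 52]
4
[3, 2, 9]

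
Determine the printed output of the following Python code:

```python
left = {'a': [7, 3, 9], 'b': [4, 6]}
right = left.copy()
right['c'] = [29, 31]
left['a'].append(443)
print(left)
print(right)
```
{'a': [7, 3, 9, 443], 'b': [4, 6]}
{'a': [7, 3, 9, 443], 'b': [4, 6], 'c': [29, 31]}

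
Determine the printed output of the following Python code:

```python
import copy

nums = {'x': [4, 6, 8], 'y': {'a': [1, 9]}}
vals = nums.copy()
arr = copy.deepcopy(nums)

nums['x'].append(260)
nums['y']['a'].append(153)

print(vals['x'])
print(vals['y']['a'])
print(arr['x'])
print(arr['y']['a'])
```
[4, 6, 8, 260]
[1, 9, 153]
[4, 6, 8]
[1, 9]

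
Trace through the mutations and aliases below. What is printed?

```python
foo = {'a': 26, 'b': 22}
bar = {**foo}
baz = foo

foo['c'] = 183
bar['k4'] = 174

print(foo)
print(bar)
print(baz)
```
{'a': 26, 'b': 22, 'c': 183}
{'a': 26, 'b': 22, 'k4': 174}
{'a': 26, 'b': 22, 'c': 183}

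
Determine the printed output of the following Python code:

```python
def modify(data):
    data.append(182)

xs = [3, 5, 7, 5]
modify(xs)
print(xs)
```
[3, 5, 7, 5, 182]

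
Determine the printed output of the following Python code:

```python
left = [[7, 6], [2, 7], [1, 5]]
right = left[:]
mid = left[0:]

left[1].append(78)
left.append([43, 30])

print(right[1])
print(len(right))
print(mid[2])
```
[2, 7, 78]
3
[1, 5]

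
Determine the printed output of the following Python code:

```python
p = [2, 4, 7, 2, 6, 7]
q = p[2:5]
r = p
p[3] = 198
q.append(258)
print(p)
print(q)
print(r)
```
[2, 4, 7, 198, 6, 7]
[7, 2, 6, 258]
[2, 4, 7, 198, 6, 7]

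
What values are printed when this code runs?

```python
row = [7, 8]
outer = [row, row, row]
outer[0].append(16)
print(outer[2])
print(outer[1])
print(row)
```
[7, 8, 16]
[7, 8, 16]
[7, 8, 16]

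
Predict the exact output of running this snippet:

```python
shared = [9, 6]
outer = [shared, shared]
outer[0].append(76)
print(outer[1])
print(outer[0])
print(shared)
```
[9, 6, 76]
[9, 6, 76]
[9, 6, 76]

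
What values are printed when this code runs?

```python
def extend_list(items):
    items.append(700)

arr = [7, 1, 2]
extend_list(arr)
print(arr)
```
[7, 1, 2, 700]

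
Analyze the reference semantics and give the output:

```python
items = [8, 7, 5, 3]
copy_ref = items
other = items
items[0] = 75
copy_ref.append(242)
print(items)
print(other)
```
[75, 7, 5, 3, 242]
[75, 7, 5, 3, 242]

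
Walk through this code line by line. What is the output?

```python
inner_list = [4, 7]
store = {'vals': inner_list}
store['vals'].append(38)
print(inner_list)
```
[4, 7, 38]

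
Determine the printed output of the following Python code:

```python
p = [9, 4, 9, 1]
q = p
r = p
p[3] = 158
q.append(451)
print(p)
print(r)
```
[9, 4, 9, 158, 451]
[9, 4, 9, 158, 451]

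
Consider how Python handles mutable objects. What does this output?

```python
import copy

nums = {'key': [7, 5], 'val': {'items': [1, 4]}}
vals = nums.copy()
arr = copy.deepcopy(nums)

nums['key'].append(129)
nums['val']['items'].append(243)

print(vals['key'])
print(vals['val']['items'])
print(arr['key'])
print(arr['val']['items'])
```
[7, 5, 129]
[1, 4, 243]
[7, 5]
[1, 4]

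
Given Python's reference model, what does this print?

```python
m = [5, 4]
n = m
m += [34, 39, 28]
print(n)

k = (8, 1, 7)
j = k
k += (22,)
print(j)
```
[5, 4, 34, 39, 28]
(8, 1, 7)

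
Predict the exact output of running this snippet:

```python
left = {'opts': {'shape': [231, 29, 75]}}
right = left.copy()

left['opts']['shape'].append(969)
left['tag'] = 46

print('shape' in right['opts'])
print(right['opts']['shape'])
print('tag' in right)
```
True
[231, 29, 75, 969]
False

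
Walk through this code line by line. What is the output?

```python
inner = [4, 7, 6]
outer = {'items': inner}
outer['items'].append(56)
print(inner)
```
[4, 7, 6, 56]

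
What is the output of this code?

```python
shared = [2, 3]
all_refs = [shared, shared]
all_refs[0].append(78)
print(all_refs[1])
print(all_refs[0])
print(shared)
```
[2, 3, 78]
[2, 3, 78]
[2, 3, 78]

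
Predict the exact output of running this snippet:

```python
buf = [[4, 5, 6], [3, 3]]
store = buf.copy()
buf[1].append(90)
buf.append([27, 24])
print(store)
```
[[4, 5, 6], [3, 3, 90]]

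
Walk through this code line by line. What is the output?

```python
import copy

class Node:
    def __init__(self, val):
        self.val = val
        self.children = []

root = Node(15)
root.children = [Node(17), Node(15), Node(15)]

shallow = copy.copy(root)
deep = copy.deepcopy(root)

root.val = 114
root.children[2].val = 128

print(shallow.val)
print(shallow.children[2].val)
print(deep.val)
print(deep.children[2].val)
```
15
128
15
15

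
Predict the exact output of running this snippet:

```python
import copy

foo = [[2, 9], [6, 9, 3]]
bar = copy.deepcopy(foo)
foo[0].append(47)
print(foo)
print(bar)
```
[[2, 9, 47], [6, 9, 3]]
[[2, 9], [6, 9, 3]]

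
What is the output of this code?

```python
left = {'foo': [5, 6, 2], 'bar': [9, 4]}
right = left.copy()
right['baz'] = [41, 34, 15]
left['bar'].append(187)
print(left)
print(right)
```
{'foo': [5, 6, 2], 'bar': [9, 4, 187]}
{'foo': [5, 6, 2], 'bar': [9, 4, 187], 'baz': [41, 34, 15]}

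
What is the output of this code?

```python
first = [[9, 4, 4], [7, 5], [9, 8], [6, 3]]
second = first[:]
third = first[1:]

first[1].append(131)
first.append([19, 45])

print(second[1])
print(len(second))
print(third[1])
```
[7, 5, 131]
4
[9, 8]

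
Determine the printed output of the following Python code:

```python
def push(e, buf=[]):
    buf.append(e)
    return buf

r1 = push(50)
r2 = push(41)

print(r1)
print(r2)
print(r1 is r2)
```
[50, 41]
[50, 41]
True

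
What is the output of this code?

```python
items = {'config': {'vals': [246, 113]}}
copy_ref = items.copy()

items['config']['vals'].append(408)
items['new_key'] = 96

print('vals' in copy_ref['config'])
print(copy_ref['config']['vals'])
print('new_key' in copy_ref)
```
True
[246, 113, 408]
False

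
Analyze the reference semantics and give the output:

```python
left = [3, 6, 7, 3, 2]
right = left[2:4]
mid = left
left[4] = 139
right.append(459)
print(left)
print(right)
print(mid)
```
[3, 6, 7, 3, 139]
[7, 3, 459]
[3, 6, 7, 3, 139]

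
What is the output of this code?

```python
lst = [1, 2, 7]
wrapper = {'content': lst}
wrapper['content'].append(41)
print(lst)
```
[1, 2, 7, 41]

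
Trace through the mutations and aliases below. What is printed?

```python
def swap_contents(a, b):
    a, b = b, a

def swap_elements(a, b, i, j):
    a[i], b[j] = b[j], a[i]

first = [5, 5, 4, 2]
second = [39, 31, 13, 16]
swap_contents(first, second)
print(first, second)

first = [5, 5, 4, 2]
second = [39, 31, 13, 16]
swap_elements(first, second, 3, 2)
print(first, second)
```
[5, 5, 4, 2] [39, 31, 13, 16]
[5, 5, 4, 13] [39, 31, 2, 16]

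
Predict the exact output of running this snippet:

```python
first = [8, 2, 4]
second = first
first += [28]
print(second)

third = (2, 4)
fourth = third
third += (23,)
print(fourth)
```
[8, 2, 4, 28]
(2, 4)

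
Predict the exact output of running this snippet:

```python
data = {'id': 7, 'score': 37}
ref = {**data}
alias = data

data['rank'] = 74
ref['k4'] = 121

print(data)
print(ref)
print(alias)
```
{'id': 7, 'score': 37, 'rank': 74}
{'id': 7, 'score': 37, 'k4': 121}
{'id': 7, 'score': 37, 'rank': 74}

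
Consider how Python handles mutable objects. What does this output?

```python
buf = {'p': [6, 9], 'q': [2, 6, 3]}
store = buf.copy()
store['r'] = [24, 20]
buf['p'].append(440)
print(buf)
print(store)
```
{'p': [6, 9, 440], 'q': [2, 6, 3]}
{'p': [6, 9, 440], 'q': [2, 6, 3], 'r': [24, 20]}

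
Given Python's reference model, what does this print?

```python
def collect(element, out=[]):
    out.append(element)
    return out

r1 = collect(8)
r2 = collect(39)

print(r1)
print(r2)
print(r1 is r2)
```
[8, 39]
[8, 39]
True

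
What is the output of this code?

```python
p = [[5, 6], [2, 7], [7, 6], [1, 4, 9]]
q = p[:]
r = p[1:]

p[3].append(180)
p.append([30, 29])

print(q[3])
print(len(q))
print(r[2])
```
[1, 4, 9, 180]
4
[1, 4, 9, 180]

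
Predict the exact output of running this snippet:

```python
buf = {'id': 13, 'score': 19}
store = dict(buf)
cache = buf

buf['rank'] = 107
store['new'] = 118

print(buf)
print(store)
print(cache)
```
{'id': 13, 'score': 19, 'rank': 107}
{'id': 13, 'score': 19, 'new': 118}
{'id': 13, 'score': 19, 'rank': 107}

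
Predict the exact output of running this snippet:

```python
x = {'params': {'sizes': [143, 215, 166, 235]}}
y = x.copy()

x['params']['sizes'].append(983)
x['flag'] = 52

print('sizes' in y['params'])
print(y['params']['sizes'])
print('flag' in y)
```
True
[143, 215, 166, 235, 983]
False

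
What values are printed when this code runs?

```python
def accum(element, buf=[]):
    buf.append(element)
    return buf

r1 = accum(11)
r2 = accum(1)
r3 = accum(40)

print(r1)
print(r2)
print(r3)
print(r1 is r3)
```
[11, 1, 40]
[11, 1, 40]
[11, 1, 40]
True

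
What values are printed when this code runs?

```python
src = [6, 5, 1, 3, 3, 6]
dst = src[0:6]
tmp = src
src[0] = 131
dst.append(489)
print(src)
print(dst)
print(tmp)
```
[131, 5, 1, 3, 3, 6]
[6, 5, 1, 3, 3, 6, 489]
[131, 5, 1, 3, 3, 6]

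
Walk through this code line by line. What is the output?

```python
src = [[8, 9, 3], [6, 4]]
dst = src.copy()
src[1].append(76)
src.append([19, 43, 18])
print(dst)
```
[[8, 9, 3], [6, 4, 76]]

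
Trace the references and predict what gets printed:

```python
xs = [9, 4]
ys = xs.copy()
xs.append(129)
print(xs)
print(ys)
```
[9, 4, 129]
[9, 4]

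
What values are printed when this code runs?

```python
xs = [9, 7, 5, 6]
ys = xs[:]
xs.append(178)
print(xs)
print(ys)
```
[9, 7, 5, 6, 178]
[9, 7, 5, 6]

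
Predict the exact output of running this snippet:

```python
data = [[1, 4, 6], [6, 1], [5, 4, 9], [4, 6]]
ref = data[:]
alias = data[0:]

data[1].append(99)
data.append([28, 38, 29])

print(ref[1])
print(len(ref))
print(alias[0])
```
[6, 1, 99]
4
[1, 4, 6]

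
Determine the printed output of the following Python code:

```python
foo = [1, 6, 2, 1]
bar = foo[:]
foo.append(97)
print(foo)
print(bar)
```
[1, 6, 2, 1, 97]
[1, 6, 2, 1]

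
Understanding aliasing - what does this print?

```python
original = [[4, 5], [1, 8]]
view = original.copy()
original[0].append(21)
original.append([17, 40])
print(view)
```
[[4, 5, 21], [1, 8]]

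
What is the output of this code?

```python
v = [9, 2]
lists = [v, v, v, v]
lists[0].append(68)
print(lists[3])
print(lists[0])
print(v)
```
[9, 2, 68]
[9, 2, 68]
[9, 2, 68]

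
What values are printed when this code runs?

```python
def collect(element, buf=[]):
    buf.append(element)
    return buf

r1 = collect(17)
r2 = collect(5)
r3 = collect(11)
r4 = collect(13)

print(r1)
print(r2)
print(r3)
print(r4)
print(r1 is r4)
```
[17, 5, 11, 13]
[17, 5, 11, 13]
[17, 5, 11, 13]
[17, 5, 11, 13]
True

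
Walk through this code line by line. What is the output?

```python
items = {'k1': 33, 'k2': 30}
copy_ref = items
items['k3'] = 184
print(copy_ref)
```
{'k1': 33, 'k2': 30, 'k3': 184}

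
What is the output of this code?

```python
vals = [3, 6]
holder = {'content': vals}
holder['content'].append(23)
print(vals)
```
[3, 6, 23]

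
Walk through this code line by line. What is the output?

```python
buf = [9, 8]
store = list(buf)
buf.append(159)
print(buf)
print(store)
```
[9, 8, 159]
[9, 8]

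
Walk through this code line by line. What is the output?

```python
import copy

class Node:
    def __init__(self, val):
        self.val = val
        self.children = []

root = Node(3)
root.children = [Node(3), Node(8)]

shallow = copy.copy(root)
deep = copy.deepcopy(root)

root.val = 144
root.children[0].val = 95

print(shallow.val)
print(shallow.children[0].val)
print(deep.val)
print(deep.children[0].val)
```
3
95
3
3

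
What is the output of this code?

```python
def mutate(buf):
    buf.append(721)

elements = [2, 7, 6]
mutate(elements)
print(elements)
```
[2, 7, 6, 721]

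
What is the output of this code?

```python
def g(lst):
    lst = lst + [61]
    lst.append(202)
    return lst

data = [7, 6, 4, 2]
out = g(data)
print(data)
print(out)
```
[7, 6, 4, 2]
[7, 6, 4, 2, 61, 202]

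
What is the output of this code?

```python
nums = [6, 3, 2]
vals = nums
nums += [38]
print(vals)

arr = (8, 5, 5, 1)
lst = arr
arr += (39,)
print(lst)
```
[6, 3, 2, 38]
(8, 5, 5, 1)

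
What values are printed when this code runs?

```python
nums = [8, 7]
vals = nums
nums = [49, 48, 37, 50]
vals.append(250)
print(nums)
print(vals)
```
[49, 48, 37, 50]
[8, 7, 250]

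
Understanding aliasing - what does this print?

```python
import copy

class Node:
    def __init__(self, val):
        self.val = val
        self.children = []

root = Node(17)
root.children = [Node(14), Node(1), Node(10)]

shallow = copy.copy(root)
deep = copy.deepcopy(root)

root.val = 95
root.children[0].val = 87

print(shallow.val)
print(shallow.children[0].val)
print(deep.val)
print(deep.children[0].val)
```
17
87
17
14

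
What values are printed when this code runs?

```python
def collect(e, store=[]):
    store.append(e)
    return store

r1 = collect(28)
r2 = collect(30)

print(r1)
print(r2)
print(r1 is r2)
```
[28, 30]
[28, 30]
True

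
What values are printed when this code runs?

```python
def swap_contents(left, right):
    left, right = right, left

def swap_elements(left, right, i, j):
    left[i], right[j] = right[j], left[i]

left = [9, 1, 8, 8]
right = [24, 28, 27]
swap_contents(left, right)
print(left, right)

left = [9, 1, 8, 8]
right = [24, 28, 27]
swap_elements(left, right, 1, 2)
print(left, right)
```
[9, 1, 8, 8] [24, 28, 27]
[9, 27, 8, 8] [24, 28, 1]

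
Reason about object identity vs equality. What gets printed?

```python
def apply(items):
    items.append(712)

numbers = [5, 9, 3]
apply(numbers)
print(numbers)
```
[5, 9, 3, 712]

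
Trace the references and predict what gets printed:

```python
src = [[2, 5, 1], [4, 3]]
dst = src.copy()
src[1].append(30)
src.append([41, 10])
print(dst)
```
[[2, 5, 1], [4, 3, 30]]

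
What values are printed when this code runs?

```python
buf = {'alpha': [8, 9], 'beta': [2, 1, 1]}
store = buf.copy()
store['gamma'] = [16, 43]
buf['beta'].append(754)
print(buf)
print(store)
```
{'alpha': [8, 9], 'beta': [2, 1, 1, 754]}
{'alpha': [8, 9], 'beta': [2, 1, 1, 754], 'gamma': [16, 43]}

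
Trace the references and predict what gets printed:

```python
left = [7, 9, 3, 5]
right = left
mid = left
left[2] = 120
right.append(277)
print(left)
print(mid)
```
[7, 9, 120, 5, 277]
[7, 9, 120, 5, 277]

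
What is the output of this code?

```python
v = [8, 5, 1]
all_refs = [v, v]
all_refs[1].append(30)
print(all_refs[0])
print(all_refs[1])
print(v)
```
[8, 5, 1, 30]
[8, 5, 1, 30]
[8, 5, 1, 30]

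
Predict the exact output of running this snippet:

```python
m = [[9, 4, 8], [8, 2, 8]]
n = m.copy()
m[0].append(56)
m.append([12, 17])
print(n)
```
[[9, 4, 8, 56], [8, 2, 8]]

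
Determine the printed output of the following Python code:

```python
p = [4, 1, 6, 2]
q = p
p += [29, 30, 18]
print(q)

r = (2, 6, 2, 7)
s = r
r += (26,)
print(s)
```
[4, 1, 6, 2, 29, 30, 18]
(2, 6, 2, 7)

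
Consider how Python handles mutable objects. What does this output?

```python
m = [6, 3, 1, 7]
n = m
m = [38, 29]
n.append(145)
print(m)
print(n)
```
[38, 29]
[6, 3, 1, 7, 145]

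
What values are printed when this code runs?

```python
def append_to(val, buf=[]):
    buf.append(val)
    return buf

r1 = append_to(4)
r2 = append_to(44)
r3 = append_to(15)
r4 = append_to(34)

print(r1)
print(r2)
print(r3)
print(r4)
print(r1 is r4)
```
[4, 44, 15, 34]
[4, 44, 15, 34]
[4, 44, 15, 34]
[4, 44, 15, 34]
True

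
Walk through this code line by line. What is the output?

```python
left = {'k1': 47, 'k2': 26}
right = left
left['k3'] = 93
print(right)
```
{'k1': 47, 'k2': 26, 'k3': 93}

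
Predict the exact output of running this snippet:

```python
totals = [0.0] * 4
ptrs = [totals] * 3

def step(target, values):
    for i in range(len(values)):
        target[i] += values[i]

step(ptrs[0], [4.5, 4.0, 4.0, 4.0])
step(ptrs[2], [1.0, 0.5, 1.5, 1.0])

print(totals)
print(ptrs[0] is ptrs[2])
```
[5.5, 4.5, 5.5, 5.0]
True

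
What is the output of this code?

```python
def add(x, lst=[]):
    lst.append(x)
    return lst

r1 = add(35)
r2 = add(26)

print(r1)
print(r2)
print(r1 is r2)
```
[35, 26]
[35, 26]
True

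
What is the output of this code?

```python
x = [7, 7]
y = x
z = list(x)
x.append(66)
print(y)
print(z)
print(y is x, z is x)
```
[7, 7, 66]
[7, 7]
True False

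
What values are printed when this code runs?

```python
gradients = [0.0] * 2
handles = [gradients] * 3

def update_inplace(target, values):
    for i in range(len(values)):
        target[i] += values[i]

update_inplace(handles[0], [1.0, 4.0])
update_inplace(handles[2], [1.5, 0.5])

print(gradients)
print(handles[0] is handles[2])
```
[2.5, 4.5]
True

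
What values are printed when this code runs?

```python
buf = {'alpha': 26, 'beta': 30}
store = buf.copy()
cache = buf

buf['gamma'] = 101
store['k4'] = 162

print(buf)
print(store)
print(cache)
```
{'alpha': 26, 'beta': 30, 'gamma': 101}
{'alpha': 26, 'beta': 30, 'k4': 162}
{'alpha': 26, 'beta': 30, 'gamma': 101}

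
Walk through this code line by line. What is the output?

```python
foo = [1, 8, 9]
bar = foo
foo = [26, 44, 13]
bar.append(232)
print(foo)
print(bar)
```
[26, 44, 13]
[1, 8, 9, 232]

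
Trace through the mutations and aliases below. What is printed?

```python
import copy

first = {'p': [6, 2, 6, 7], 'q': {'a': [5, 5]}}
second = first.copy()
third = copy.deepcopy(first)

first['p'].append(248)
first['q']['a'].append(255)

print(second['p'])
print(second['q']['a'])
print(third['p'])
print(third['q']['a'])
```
[6, 2, 6, 7, 248]
[5, 5, 255]
[6, 2, 6, 7]
[5, 5]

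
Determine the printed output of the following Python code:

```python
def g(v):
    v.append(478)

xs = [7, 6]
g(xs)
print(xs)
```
[7, 6, 478]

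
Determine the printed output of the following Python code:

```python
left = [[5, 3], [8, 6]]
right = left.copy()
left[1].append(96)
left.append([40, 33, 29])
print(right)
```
[[5, 3], [8, 6, 96]]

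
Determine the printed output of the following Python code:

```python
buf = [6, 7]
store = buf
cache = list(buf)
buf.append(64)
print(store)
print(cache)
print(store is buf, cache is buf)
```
[6, 7, 64]
[6, 7]
True False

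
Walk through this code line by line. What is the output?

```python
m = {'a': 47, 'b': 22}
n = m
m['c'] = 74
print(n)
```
{'a': 47, 'b': 22, 'c': 74}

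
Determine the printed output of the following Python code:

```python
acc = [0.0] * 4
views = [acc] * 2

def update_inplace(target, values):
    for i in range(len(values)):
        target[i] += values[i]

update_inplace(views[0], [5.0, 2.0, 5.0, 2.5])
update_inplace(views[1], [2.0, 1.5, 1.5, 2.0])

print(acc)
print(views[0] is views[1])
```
[7.0, 3.5, 6.5, 4.5]
True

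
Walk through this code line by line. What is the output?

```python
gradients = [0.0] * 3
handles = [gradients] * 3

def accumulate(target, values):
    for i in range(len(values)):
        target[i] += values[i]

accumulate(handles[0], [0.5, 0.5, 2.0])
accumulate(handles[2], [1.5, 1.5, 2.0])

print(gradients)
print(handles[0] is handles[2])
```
[2.0, 2.0, 4.0]
True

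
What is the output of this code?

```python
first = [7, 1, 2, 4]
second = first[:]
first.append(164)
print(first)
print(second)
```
[7, 1, 2, 4, 164]
[7, 1, 2, 4]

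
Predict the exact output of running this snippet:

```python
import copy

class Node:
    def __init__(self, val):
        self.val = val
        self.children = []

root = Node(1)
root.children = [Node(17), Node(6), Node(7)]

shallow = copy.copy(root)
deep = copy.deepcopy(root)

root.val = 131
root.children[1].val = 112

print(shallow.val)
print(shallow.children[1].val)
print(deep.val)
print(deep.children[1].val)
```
1
112
1
6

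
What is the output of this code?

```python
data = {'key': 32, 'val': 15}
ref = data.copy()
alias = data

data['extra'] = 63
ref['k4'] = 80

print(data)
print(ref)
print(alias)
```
{'key': 32, 'val': 15, 'extra': 63}
{'key': 32, 'val': 15, 'k4': 80}
{'key': 32, 'val': 15, 'extra': 63}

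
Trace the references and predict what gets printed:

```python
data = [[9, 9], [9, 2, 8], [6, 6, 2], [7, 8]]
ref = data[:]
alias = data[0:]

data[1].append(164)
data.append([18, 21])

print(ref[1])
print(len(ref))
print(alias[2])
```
[9, 2, 8, 164]
4
[6, 6, 2]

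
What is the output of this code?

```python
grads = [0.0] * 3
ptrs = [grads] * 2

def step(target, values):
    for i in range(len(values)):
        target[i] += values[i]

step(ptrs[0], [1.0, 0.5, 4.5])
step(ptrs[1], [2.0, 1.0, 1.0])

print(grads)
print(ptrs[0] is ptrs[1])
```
[3.0, 1.5, 5.5]
True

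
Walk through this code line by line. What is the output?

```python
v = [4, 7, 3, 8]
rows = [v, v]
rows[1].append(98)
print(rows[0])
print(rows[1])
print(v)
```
[4, 7, 3, 8, 98]
[4, 7, 3, 8, 98]
[4, 7, 3, 8, 98]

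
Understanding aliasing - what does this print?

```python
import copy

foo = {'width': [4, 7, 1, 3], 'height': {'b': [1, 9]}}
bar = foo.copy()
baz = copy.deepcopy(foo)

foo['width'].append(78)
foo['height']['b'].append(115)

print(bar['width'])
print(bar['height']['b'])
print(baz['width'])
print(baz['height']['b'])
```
[4, 7, 1, 3, 78]
[1, 9, 115]
[4, 7, 1, 3]
[1, 9]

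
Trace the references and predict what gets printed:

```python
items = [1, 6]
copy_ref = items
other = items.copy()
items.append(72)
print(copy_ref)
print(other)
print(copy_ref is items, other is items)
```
[1, 6, 72]
[1, 6]
True False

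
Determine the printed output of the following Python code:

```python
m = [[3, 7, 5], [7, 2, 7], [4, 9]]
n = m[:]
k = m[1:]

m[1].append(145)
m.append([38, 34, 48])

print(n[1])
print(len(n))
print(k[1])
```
[7, 2, 7, 145]
3
[4, 9]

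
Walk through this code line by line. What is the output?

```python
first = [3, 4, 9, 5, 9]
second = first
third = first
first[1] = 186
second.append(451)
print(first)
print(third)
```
[3, 186, 9, 5, 9, 451]
[3, 186, 9, 5, 9, 451]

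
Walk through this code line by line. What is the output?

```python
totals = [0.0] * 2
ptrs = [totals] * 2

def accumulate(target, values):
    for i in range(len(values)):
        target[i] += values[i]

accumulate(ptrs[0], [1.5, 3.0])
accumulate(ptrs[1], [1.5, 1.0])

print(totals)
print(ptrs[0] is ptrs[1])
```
[3.0, 4.0]
True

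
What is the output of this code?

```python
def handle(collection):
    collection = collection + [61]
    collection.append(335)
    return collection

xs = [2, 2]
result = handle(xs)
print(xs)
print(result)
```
[2, 2]
[2, 2, 61, 335]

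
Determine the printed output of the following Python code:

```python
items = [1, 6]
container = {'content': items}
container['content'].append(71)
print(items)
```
[1, 6, 71]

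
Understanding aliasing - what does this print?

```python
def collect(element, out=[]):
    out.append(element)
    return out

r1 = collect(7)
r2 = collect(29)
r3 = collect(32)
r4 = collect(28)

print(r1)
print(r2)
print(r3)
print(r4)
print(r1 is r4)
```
[7, 29, 32, 28]
[7, 29, 32, 28]
[7, 29, 32, 28]
[7, 29, 32, 28]
True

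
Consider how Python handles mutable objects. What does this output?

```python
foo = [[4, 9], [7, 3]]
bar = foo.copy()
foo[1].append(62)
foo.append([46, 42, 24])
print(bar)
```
[[4, 9], [7, 3, 62]]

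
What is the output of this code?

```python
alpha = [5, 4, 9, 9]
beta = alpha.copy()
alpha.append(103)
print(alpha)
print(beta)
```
[5, 4, 9, 9, 103]
[5, 4, 9, 9]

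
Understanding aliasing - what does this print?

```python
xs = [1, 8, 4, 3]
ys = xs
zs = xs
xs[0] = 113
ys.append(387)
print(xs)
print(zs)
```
[113, 8, 4, 3, 387]
[113, 8, 4, 3, 387]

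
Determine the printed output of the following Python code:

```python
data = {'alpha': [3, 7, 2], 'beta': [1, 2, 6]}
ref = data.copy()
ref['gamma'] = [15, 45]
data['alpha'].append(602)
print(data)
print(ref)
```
{'alpha': [3, 7, 2, 602], 'beta': [1, 2, 6]}
{'alpha': [3, 7, 2, 602], 'beta': [1, 2, 6], 'gamma': [15, 45]}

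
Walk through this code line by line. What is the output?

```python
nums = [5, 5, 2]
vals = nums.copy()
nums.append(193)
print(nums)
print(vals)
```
[5, 5, 2, 193]
[5, 5, 2]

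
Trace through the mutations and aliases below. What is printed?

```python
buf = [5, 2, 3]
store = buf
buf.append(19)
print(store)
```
[5, 2, 3, 19]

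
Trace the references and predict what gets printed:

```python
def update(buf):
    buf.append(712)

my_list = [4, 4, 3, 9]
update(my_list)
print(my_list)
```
[4, 4, 3, 9, 712]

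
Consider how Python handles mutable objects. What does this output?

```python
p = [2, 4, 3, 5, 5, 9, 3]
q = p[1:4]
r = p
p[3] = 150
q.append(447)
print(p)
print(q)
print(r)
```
[2, 4, 3, 150, 5, 9, 3]
[4, 3, 5, 447]
[2, 4, 3, 150, 5, 9, 3]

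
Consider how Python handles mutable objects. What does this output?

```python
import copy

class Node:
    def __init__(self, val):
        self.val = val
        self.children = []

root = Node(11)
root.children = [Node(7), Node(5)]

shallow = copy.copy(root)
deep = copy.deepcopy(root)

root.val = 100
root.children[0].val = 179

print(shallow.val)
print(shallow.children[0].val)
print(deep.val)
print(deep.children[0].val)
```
11
179
11
7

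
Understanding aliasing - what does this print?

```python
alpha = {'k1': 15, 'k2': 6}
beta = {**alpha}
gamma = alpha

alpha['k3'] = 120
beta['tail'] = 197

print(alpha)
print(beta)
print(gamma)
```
{'k1': 15, 'k2': 6, 'k3': 120}
{'k1': 15, 'k2': 6, 'tail': 197}
{'k1': 15, 'k2': 6, 'k3': 120}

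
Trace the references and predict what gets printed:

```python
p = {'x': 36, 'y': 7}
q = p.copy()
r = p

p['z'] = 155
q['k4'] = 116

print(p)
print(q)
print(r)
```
{'x': 36, 'y': 7, 'z': 155}
{'x': 36, 'y': 7, 'k4': 116}
{'x': 36, 'y': 7, 'z': 155}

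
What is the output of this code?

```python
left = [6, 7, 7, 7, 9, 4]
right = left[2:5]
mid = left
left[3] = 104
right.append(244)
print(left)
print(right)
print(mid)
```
[6, 7, 7, 104, 9, 4]
[7, 7, 9, 244]
[6, 7, 7, 104, 9, 4]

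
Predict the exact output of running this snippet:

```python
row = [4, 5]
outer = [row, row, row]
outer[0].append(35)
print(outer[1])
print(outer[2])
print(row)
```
[4, 5, 35]
[4, 5, 35]
[4, 5, 35]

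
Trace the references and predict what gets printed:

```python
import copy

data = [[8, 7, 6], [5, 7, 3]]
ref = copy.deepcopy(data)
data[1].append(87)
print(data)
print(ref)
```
[[8, 7, 6], [5, 7, 3, 87]]
[[8, 7, 6], [5, 7, 3]]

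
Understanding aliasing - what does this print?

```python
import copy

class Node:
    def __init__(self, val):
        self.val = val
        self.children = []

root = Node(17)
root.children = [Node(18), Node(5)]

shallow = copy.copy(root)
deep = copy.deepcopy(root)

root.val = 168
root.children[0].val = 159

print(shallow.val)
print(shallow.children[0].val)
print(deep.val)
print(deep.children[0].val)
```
17
159
17
18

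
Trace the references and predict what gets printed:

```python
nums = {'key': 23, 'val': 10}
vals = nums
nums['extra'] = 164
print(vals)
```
{'key': 23, 'val': 10, 'extra': 164}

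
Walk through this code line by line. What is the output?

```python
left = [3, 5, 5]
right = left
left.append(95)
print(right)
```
[3, 5, 5, 95]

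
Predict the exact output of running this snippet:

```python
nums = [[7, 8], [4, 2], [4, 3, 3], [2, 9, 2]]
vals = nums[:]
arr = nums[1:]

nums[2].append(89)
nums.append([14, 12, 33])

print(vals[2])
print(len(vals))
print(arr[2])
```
[4, 3, 3, 89]
4
[2, 9, 2]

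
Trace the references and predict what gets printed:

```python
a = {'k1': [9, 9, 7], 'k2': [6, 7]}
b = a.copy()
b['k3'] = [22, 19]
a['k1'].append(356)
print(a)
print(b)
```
{'k1': [9, 9, 7, 356], 'k2': [6, 7]}
{'k1': [9, 9, 7, 356], 'k2': [6, 7], 'k3': [22, 19]}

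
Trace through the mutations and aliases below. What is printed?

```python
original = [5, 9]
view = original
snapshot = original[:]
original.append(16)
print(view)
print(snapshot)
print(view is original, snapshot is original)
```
[5, 9, 16]
[5, 9]
True False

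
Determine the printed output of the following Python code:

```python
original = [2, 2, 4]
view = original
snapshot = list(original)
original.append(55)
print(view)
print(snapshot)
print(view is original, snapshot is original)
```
[2, 2, 4, 55]
[2, 2, 4]
True False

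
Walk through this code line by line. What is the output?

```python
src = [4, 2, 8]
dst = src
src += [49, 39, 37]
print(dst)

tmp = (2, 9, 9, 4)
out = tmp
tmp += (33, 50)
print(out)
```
[4, 2, 8, 49, 39, 37]
(2, 9, 9, 4)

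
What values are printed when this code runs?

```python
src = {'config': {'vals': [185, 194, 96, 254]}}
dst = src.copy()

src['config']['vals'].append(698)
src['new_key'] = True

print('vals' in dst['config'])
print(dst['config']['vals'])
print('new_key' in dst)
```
True
[185, 194, 96, 254, 698]
False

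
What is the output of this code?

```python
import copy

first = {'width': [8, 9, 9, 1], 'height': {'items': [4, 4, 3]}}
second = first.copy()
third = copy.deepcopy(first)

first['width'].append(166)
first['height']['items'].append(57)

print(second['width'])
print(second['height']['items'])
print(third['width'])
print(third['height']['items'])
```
[8, 9, 9, 1, 166]
[4, 4, 3, 57]
[8, 9, 9, 1]
[4, 4, 3]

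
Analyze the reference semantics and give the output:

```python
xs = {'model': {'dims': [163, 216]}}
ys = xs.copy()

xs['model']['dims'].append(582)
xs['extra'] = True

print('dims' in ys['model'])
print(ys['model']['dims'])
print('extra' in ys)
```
True
[163, 216, 582]
False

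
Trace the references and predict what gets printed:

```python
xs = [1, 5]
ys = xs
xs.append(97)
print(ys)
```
[1, 5, 97]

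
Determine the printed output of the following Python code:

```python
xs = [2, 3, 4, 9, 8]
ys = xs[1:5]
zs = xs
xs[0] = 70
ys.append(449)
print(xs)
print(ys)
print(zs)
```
[70, 3, 4, 9, 8]
[3, 4, 9, 8, 449]
[70, 3, 4, 9, 8]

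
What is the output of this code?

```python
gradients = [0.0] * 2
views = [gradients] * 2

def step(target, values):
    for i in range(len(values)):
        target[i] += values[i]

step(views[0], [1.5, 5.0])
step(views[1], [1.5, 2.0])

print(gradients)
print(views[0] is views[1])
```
[3.0, 7.0]
True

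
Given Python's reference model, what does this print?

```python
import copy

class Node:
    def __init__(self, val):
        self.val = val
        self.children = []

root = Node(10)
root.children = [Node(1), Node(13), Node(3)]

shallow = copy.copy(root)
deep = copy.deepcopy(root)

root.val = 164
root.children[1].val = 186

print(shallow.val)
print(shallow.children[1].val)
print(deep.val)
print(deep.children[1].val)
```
10
186
10
13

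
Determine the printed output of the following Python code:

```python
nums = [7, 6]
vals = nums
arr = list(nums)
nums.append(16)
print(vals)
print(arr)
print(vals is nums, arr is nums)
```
[7, 6, 16]
[7, 6]
True False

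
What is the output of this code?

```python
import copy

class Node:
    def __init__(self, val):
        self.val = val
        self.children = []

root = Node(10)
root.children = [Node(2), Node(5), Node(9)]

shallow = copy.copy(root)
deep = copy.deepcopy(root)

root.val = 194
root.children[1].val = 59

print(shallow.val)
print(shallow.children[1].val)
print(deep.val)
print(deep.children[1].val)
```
10
59
10
5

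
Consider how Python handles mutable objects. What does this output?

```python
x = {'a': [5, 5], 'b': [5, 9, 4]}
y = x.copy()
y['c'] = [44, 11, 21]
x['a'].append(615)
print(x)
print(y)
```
{'a': [5, 5, 615], 'b': [5, 9, 4]}
{'a': [5, 5, 615], 'b': [5, 9, 4], 'c': [44, 11, 21]}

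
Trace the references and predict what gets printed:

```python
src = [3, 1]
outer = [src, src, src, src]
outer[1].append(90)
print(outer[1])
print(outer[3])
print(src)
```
[3, 1, 90]
[3, 1, 90]
[3, 1, 90]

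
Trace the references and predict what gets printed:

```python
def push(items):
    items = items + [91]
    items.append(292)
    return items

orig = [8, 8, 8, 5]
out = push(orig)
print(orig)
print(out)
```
[8, 8, 8, 5]
[8, 8, 8, 5, 91, 292]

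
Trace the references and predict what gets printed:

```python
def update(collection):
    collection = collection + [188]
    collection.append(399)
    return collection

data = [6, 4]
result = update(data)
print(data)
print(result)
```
[6, 4]
[6, 4, 188, 399]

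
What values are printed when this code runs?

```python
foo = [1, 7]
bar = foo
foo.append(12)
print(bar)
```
[1, 7, 12]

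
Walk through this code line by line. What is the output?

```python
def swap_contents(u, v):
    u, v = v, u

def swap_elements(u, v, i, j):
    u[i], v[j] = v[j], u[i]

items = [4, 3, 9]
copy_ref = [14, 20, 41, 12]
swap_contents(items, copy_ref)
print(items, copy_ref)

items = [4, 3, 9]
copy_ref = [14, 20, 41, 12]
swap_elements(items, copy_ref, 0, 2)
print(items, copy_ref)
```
[4, 3, 9] [14, 20, 41, 12]
[41, 3, 9] [14, 20, 4, 12]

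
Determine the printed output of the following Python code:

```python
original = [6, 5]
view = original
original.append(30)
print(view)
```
[6, 5, 30]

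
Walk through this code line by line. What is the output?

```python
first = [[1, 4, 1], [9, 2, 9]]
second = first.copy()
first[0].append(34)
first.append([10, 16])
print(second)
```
[[1, 4, 1, 34], [9, 2, 9]]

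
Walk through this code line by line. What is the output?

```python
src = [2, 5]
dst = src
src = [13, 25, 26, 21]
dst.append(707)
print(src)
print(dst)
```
[13, 25, 26, 21]
[2, 5, 707]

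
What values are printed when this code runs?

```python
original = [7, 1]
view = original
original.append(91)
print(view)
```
[7, 1, 91]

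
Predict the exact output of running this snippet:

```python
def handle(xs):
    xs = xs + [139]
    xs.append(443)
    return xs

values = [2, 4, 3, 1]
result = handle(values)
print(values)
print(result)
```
[2, 4, 3, 1]
[2, 4, 3, 1, 139, 443]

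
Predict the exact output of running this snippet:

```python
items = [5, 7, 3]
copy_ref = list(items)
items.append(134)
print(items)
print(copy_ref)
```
[5, 7, 3, 134]
[5, 7, 3]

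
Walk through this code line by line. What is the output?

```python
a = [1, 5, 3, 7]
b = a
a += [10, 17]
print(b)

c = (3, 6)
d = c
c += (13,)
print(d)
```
[1, 5, 3, 7, 10, 17]
(3, 6)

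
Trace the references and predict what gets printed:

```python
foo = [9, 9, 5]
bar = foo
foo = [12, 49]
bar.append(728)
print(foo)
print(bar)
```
[12, 49]
[9, 9, 5, 728]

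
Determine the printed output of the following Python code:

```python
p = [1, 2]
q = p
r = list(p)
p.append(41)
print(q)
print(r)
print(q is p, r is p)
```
[1, 2, 41]
[1, 2]
True False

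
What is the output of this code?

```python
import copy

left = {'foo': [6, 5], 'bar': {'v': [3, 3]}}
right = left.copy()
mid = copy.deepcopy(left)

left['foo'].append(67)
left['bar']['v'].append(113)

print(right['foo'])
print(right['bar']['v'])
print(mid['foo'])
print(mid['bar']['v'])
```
[6, 5, 67]
[3, 3, 113]
[6, 5]
[3, 3]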